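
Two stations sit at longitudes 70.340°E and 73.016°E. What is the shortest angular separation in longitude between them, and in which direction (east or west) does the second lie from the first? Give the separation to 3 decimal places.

2.676° east

Raw difference: 73.016 − 70.340 = 2.676°.
Normalise into (−180°, 180°]: 2.676° stays 2.676°.
Positive ⇒ the second point lies to the east; separation 2.676°.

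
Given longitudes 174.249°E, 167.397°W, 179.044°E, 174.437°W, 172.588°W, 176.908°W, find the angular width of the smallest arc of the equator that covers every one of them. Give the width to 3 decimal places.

18.354°

Sort the longitudes: -176.908°, -174.437°, -172.588°, -167.397°, +174.249°, +179.044°.
Eastward gaps between consecutive values (wrapping around): 2.471°, 1.849°, 5.191°, 341.646°, 4.795°, 4.048°.
Largest gap = 341.646° ⇒ minimal covering band is its complement: 360° − 341.646° = 18.354°.
Band runs from +174.249° eastward to -167.397°, crossing the antimeridian.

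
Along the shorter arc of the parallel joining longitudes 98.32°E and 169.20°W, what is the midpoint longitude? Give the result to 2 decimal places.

Signed shortest Δλ from +98.32° to -169.20° is +92.48°.
Midpoint longitude = +98.32° + (+92.48°)/2 = +98.32° + 46.24° = +144.56°.
(The naïve average (+98.32 + -169.20)/2 = -35.44° is on the wrong side of the globe.)

144.56°E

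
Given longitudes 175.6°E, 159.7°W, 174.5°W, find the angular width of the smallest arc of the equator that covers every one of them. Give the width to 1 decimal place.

24.7°

Sort the longitudes: -174.5°, -159.7°, +175.6°.
Eastward gaps between consecutive values (wrapping around): 14.8°, 335.3°, 9.9°.
Largest gap = 335.3° ⇒ minimal covering band is its complement: 360° − 335.3° = 24.7°.
Band runs from +175.6° eastward to -159.7°, crossing the antimeridian.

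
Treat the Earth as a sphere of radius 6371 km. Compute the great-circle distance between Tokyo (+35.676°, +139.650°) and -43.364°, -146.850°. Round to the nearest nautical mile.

Δλ = -146.850 − 139.650 = -286.500°; wrapped into (−180°, 180°]: 73.500°.
Δφ = -43.364 − 35.676 = -79.040°.
a = sin²(Δφ/2) + cos φ₁ · cos φ₂ · sin²(Δλ/2) = 0.616357.
c = 2·atan2(√a, √(1−a)) = 1.80566 rad → d = 6371·c ≈ 11503.88 km ≈ 6211.60 nmi.

6212 nmi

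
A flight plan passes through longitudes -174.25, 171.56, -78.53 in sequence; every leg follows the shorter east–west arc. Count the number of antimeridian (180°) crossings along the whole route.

2

Leg 1: -174.25° → +171.56°, shortest Δλ = -14.19° (west) — crosses 180°.
Leg 2: +171.56° → -78.53°, shortest Δλ = 109.91° (east) — crosses 180°.
Total crossings: 2.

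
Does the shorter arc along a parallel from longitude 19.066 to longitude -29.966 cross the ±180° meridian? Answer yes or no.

Signed shortest Δλ = ((-29.966 − 19.066 + 180) mod 360) − 180 = -49.032°.
Going west by 49.032° from +19.066° reaches -29.966° without touching 180°.

No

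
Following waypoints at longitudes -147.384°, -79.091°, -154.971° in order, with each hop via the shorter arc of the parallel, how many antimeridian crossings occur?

Leg 1: -147.384° → -79.091°, shortest Δλ = 68.293° (east) — does not cross 180°.
Leg 2: -79.091° → -154.971°, shortest Δλ = -75.88° (west) — does not cross 180°.
Total crossings: 0.

0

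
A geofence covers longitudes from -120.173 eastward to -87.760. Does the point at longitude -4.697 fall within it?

No

Band width going east from -120.173° to -87.760°: ((-87.760 − -120.173) mod 360) = 32.413°.
Offset of -4.697° east of the west edge: ((-4.697 − -120.173) mod 360) = 115.476°.
115.476° > 32.413° ⇒ outside.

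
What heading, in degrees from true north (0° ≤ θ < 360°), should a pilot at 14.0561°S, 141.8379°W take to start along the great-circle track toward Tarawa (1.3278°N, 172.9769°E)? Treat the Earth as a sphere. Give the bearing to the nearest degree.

Δλ = 172.9769 − -141.8379 = 314.8148°; wrapped into (−180°, 180°]: -45.1852°.
θ = atan2( sin Δλ · cos φ₂ , cos φ₁ · sin φ₂ − sin φ₁ · cos φ₂ · cos Δλ )
  = atan2(-0.70920, 0.19361) = -74.730° → normalised to [0°, 360°): 285.270°.

285°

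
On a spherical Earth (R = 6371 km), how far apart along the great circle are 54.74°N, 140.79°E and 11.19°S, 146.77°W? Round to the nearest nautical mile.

5361 nmi

Δλ = -146.77 − 140.79 = -287.56°; wrapped into (−180°, 180°]: 72.44°.
Δφ = -11.19 − 54.74 = -65.93°.
a = sin²(Δφ/2) + cos φ₁ · cos φ₂ · sin²(Δλ/2) = 0.493801.
c = 2·atan2(√a, √(1−a)) = 1.55840 rad → d = 6371·c ≈ 9928.55 km ≈ 5360.99 nmi.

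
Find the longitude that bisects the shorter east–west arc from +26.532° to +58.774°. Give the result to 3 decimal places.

Signed shortest Δλ from +26.532° to +58.774° is +32.242°.
Midpoint longitude = +26.532° + (+32.242°)/2 = +26.532° + 16.121° = +42.653°.

+42.653°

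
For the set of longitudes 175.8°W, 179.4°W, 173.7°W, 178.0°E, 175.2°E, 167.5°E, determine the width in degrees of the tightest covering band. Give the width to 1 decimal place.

18.8°

Sort the longitudes: -179.4°, -175.8°, -173.7°, +167.5°, +175.2°, +178.0°.
Eastward gaps between consecutive values (wrapping around): 3.6°, 2.1°, 341.2°, 7.7°, 2.8°, 2.6°.
Largest gap = 341.2° ⇒ minimal covering band is its complement: 360° − 341.2° = 18.8°.
Band runs from +167.5° eastward to -173.7°, crossing the antimeridian.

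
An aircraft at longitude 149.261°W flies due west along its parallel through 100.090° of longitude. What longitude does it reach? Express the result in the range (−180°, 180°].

110.649°E

Start at -149.261°; shift −100.090° → -249.351°.
-249.351° lies outside (−180°, 180°]; add 360° → +110.649°.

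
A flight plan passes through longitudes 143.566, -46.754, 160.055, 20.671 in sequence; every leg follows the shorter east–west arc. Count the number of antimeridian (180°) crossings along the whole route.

2

Leg 1: +143.566° → -46.754°, shortest Δλ = 169.68° (east) — crosses 180°.
Leg 2: -46.754° → +160.055°, shortest Δλ = -153.191° (west) — crosses 180°.
Leg 3: +160.055° → +20.671°, shortest Δλ = -139.384° (west) — does not cross 180°.
Total crossings: 2.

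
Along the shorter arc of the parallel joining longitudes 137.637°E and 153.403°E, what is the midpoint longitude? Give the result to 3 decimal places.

145.520°E

Signed shortest Δλ from +137.637° to +153.403° is +15.766°.
Midpoint longitude = +137.637° + (+15.766°)/2 = +137.637° + 7.883° = +145.520°.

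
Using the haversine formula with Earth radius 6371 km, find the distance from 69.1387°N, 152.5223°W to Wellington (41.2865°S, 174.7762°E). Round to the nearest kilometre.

Δλ = 174.7762 − -152.5223 = 327.2985°; wrapped into (−180°, 180°]: -32.7015°.
Δφ = -41.2865 − 69.1387 = -110.4252°.
a = sin²(Δφ/2) + cos φ₁ · cos φ₂ · sin²(Δλ/2) = 0.695699.
c = 2·atan2(√a, √(1−a)) = 1.97295 rad → d = 6371·c ≈ 12569.64 km.

12570 km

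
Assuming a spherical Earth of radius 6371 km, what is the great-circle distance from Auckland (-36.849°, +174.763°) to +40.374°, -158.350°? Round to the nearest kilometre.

9014 km

Δλ = -158.350 − 174.763 = -333.113°; wrapped into (−180°, 180°]: 26.887°.
Δφ = 40.374 − -36.849 = 77.223°.
a = sin²(Δφ/2) + cos φ₁ · cos φ₂ · sin²(Δλ/2) = 0.422372.
c = 2·atan2(√a, √(1−a)) = 1.41491 rad → d = 6371·c ≈ 9014.39 km.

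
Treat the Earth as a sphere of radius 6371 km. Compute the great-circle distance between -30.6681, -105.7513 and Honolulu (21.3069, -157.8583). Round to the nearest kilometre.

Δλ = -157.8583 − -105.7513 = -52.1070°.
Δφ = 21.3069 − -30.6681 = 51.9750°.
a = sin²(Δφ/2) + cos φ₁ · cos φ₂ · sin²(Δλ/2) = 0.346581.
c = 2·atan2(√a, √(1−a)) = 1.25893 rad → d = 6371·c ≈ 8020.63 km.

8021 km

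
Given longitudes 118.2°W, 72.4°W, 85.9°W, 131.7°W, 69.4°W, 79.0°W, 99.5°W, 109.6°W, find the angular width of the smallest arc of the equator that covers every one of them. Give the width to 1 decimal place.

Sort the longitudes: -131.7°, -118.2°, -109.6°, -99.5°, -85.9°, -79.0°, -72.4°, -69.4°.
Eastward gaps between consecutive values (wrapping around): 13.5°, 8.6°, 10.1°, 13.6°, 6.9°, 6.6°, 3.0°, 297.7°.
Largest gap = 297.7° ⇒ minimal covering band is its complement: 360° − 297.7° = 62.3°.
Band runs from -131.7° eastward to -69.4°.

62.3°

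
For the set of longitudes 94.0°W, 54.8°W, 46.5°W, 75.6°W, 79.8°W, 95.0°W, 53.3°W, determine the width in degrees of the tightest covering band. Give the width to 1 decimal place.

48.5°

Sort the longitudes: -95.0°, -94.0°, -79.8°, -75.6°, -54.8°, -53.3°, -46.5°.
Eastward gaps between consecutive values (wrapping around): 1.0°, 14.2°, 4.2°, 20.8°, 1.5°, 6.8°, 311.5°.
Largest gap = 311.5° ⇒ minimal covering band is its complement: 360° − 311.5° = 48.5°.
Band runs from -95.0° eastward to -46.5°.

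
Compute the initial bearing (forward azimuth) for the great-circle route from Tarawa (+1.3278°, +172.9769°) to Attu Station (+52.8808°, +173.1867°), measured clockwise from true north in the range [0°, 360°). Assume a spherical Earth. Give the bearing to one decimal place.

0.2°

Δλ = 173.1867 − 172.9769 = 0.2098°.
θ = atan2( sin Δλ · cos φ₂ , cos φ₁ · sin φ₂ − sin φ₁ · cos φ₂ · cos Δλ )
  = atan2(0.00221, 0.78318) = 0.162° → normalised to [0°, 360°): 0.162°.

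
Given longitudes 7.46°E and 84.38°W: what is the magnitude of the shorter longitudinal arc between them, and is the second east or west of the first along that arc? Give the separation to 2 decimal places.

Raw difference: -84.38 − 7.46 = -91.84°.
Normalise into (−180°, 180°]: -91.84° stays -91.84°.
Negative ⇒ the second point lies to the west; separation 91.84°.

91.84° west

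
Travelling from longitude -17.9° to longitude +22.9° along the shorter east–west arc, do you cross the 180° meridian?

No

Signed shortest Δλ = ((22.9 − -17.9 + 180) mod 360) − 180 = 40.8°.
Going east by 40.8° from -17.9° reaches +22.9° without touching 180°.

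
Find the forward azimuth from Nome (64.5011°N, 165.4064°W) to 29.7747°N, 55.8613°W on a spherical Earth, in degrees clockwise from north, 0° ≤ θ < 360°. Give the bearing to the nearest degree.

Δλ = -55.8613 − -165.4064 = 109.5451°.
θ = atan2( sin Δλ · cos φ₂ , cos φ₁ · sin φ₂ − sin φ₁ · cos φ₂ · cos Δλ )
  = atan2(0.81797, 0.47588) = 59.810° → normalised to [0°, 360°): 59.810°.

60°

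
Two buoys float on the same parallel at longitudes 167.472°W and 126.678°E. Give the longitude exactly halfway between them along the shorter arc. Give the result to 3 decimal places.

Signed shortest Δλ from -167.472° to +126.678° is -65.850°.
Midpoint longitude = -167.472° + (-65.850°)/2 = -167.472° − 32.925° = -200.397°.
Normalise into (−180°, 180°]: +159.603°.
(The naïve average (-167.472 + +126.678)/2 = -20.397° is on the wrong side of the globe.)

159.603°E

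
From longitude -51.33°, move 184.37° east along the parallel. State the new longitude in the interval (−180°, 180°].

+133.04°

Start at -51.33°; shift +184.37° → +133.04°.
+133.04° already lies in (−180°, 180°].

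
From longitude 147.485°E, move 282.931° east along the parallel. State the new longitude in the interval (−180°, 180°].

70.416°E

Start at +147.485°; shift +282.931° → +430.416°.
+430.416° lies outside (−180°, 180°]; subtract 360° → +70.416°.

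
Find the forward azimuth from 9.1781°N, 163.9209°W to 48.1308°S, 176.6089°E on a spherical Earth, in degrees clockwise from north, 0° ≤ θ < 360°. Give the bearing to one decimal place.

194.9°

Δλ = 176.6089 − -163.9209 = 340.5298°; wrapped into (−180°, 180°]: -19.4702°.
θ = atan2( sin Δλ · cos φ₂ , cos φ₁ · sin φ₂ − sin φ₁ · cos φ₂ · cos Δλ )
  = atan2(-0.22247, -0.83551) = -165.090° → normalised to [0°, 360°): 194.910°.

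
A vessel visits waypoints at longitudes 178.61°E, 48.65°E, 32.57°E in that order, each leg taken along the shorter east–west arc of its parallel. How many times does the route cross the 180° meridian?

Leg 1: +178.61° → +48.65°, shortest Δλ = -129.96° (west) — does not cross 180°.
Leg 2: +48.65° → +32.57°, shortest Δλ = -16.08° (west) — does not cross 180°.
Total crossings: 0.

0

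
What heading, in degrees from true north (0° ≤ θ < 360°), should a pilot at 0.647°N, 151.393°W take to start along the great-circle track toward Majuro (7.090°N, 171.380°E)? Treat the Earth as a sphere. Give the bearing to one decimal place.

Δλ = 171.380 − -151.393 = 322.773°; wrapped into (−180°, 180°]: -37.227°.
θ = atan2( sin Δλ · cos φ₂ , cos φ₁ · sin φ₂ − sin φ₁ · cos φ₂ · cos Δλ )
  = atan2(-0.60035, 0.11450) = -79.202° → normalised to [0°, 360°): 280.798°.

280.8°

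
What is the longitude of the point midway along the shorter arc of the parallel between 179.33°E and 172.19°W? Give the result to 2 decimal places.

Signed shortest Δλ from +179.33° to -172.19° is +8.48°.
Midpoint longitude = +179.33° + (+8.48°)/2 = +179.33° + 4.24° = +183.57°.
Normalise into (−180°, 180°]: -176.43°.
(The naïve average (+179.33 + -172.19)/2 = 3.57° is on the wrong side of the globe.)

176.43°W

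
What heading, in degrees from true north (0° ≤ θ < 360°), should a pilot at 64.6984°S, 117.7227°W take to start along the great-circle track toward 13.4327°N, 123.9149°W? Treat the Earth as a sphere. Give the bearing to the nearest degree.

Δλ = -123.9149 − -117.7227 = -6.1922°.
θ = atan2( sin Δλ · cos φ₂ , cos φ₁ · sin φ₂ − sin φ₁ · cos φ₂ · cos Δλ )
  = atan2(-0.10491, 0.97349) = -6.151° → normalised to [0°, 360°): 353.849°.

354°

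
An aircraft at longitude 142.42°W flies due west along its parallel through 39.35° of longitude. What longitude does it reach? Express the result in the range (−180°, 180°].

Start at -142.42°; shift −39.35° → -181.77°.
-181.77° lies outside (−180°, 180°]; add 360° → +178.23°.

178.23°E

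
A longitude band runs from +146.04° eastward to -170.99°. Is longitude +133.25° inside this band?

No

Band width going east from +146.04° to -170.99°: ((-170.99 − 146.04) mod 360) = 42.97°.
Offset of +133.25° east of the west edge: ((133.25 − 146.04) mod 360) = 347.21°.
347.21° > 42.97° ⇒ outside.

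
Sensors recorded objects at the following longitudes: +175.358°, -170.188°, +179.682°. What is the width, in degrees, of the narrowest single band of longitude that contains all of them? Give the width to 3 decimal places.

14.454°

Sort the longitudes: -170.188°, +175.358°, +179.682°.
Eastward gaps between consecutive values (wrapping around): 345.546°, 4.324°, 10.130°.
Largest gap = 345.546° ⇒ minimal covering band is its complement: 360° − 345.546° = 14.454°.
Band runs from +175.358° eastward to -170.188°, crossing the antimeridian.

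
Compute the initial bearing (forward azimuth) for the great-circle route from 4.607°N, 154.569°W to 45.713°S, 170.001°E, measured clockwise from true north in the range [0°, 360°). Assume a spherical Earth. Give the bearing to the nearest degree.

Δλ = 170.001 − -154.569 = 324.570°; wrapped into (−180°, 180°]: -35.430°.
θ = atan2( sin Δλ · cos φ₂ , cos φ₁ · sin φ₂ − sin φ₁ · cos φ₂ · cos Δλ )
  = atan2(-0.40478, -0.75924) = -151.936° → normalised to [0°, 360°): 208.064°.

208°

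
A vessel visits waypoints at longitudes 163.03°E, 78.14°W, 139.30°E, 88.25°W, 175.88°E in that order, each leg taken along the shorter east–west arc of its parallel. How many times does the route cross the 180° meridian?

4

Leg 1: +163.03° → -78.14°, shortest Δλ = 118.83° (east) — crosses 180°.
Leg 2: -78.14° → +139.30°, shortest Δλ = -142.56° (west) — crosses 180°.
Leg 3: +139.30° → -88.25°, shortest Δλ = 132.45° (east) — crosses 180°.
Leg 4: -88.25° → +175.88°, shortest Δλ = -95.87° (west) — crosses 180°.
Total crossings: 4.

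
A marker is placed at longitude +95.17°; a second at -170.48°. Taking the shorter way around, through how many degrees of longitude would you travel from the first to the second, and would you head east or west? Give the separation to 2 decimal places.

94.35° east

Raw difference: -170.48 − 95.17 = -265.65°.
Normalise into (−180°, 180°]: -265.65° + 360° = 94.35°.
Positive ⇒ the second point lies to the east; separation 94.35°.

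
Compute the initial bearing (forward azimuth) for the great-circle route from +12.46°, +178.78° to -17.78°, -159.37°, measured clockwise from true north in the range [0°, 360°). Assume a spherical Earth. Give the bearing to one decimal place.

144.1°

Δλ = -159.37 − 178.78 = -338.15°; wrapped into (−180°, 180°]: 21.85°.
θ = atan2( sin Δλ · cos φ₂ , cos φ₁ · sin φ₂ − sin φ₁ · cos φ₂ · cos Δλ )
  = atan2(0.35440, -0.48886) = 144.060° → normalised to [0°, 360°): 144.060°.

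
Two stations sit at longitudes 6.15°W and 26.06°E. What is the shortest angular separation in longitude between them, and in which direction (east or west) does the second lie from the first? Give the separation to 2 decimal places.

32.21° east

Raw difference: 26.06 − -6.15 = 32.21°.
Normalise into (−180°, 180°]: 32.21° stays 32.21°.
Positive ⇒ the second point lies to the east; separation 32.21°.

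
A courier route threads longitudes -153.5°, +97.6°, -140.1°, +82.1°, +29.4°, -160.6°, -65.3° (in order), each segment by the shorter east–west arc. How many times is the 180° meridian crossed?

Leg 1: -153.5° → +97.6°, shortest Δλ = -108.9° (west) — crosses 180°.
Leg 2: +97.6° → -140.1°, shortest Δλ = 122.3° (east) — crosses 180°.
Leg 3: -140.1° → +82.1°, shortest Δλ = -137.8° (west) — crosses 180°.
Leg 4: +82.1° → +29.4°, shortest Δλ = -52.7° (west) — does not cross 180°.
Leg 5: +29.4° → -160.6°, shortest Δλ = 170.0° (east) — crosses 180°.
Leg 6: -160.6° → -65.3°, shortest Δλ = 95.3° (east) — does not cross 180°.
Total crossings: 4.

4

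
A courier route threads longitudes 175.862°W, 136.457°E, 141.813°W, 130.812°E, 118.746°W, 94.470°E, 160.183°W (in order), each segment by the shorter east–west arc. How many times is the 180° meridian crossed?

Leg 1: -175.862° → +136.457°, shortest Δλ = -47.681° (west) — crosses 180°.
Leg 2: +136.457° → -141.813°, shortest Δλ = 81.73° (east) — crosses 180°.
Leg 3: -141.813° → +130.812°, shortest Δλ = -87.375° (west) — crosses 180°.
Leg 4: +130.812° → -118.746°, shortest Δλ = 110.442° (east) — crosses 180°.
Leg 5: -118.746° → +94.470°, shortest Δλ = -146.784° (west) — crosses 180°.
Leg 6: +94.470° → -160.183°, shortest Δλ = 105.347° (east) — crosses 180°.
Total crossings: 6.

6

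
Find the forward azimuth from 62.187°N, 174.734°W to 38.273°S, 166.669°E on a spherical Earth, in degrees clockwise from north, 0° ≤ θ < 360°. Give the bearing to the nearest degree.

195°

Δλ = 166.669 − -174.734 = 341.403°; wrapped into (−180°, 180°]: -18.597°.
θ = atan2( sin Δλ · cos φ₂ , cos φ₁ · sin φ₂ − sin φ₁ · cos φ₂ · cos Δλ )
  = atan2(-0.25037, -0.94713) = -165.193° → normalised to [0°, 360°): 194.807°.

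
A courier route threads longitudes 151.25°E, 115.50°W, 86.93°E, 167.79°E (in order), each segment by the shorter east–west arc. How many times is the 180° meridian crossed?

2

Leg 1: +151.25° → -115.50°, shortest Δλ = 93.25° (east) — crosses 180°.
Leg 2: -115.50° → +86.93°, shortest Δλ = -157.57° (west) — crosses 180°.
Leg 3: +86.93° → +167.79°, shortest Δλ = 80.86° (east) — does not cross 180°.
Total crossings: 2.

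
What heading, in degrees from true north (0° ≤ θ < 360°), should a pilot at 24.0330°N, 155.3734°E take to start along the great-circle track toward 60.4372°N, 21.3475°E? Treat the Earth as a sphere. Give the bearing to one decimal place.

Δλ = 21.3475 − 155.3734 = -134.0259°.
θ = atan2( sin Δλ · cos φ₂ , cos φ₁ · sin φ₂ − sin φ₁ · cos φ₂ · cos Δλ )
  = atan2(-0.35475, 0.93406) = -20.797° → normalised to [0°, 360°): 339.203°.

339.2°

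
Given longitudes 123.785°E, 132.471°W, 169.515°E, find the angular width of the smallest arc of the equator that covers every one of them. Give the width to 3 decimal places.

Sort the longitudes: -132.471°, +123.785°, +169.515°.
Eastward gaps between consecutive values (wrapping around): 256.256°, 45.730°, 58.014°.
Largest gap = 256.256° ⇒ minimal covering band is its complement: 360° − 256.256° = 103.744°.
Band runs from +123.785° eastward to -132.471°, crossing the antimeridian.

103.744°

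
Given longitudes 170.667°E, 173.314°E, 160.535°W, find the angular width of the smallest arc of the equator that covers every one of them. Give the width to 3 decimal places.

Sort the longitudes: -160.535°, +170.667°, +173.314°.
Eastward gaps between consecutive values (wrapping around): 331.202°, 2.647°, 26.151°.
Largest gap = 331.202° ⇒ minimal covering band is its complement: 360° − 331.202° = 28.798°.
Band runs from +170.667° eastward to -160.535°, crossing the antimeridian.

28.798°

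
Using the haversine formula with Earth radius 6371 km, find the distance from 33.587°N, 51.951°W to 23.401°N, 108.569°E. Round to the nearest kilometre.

13351 km

Δλ = 108.569 − -51.951 = 160.520°.
Δφ = 23.401 − 33.587 = -10.186°.
a = sin²(Δφ/2) + cos φ₁ · cos φ₂ · sin²(Δλ/2) = 0.750526.
c = 2·atan2(√a, √(1−a)) = 2.09561 rad → d = 6371·c ≈ 13351.13 km.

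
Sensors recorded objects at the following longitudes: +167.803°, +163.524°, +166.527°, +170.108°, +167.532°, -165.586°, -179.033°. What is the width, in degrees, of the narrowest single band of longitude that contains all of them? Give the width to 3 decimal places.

30.890°

Sort the longitudes: -179.033°, -165.586°, +163.524°, +166.527°, +167.532°, +167.803°, +170.108°.
Eastward gaps between consecutive values (wrapping around): 13.447°, 329.110°, 3.003°, 1.005°, 0.271°, 2.305°, 10.859°.
Largest gap = 329.110° ⇒ minimal covering band is its complement: 360° − 329.110° = 30.890°.
Band runs from +163.524° eastward to -165.586°, crossing the antimeridian.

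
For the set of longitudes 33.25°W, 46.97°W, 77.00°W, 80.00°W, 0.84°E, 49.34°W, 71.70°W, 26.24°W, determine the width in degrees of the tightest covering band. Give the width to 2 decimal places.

Sort the longitudes: -80.00°, -77.00°, -71.70°, -49.34°, -46.97°, -33.25°, -26.24°, +0.84°.
Eastward gaps between consecutive values (wrapping around): 3.00°, 5.30°, 22.36°, 2.37°, 13.72°, 7.01°, 27.08°, 279.16°.
Largest gap = 279.16° ⇒ minimal covering band is its complement: 360° − 279.16° = 80.84°.
Band runs from -80.00° eastward to +0.84°.

80.84°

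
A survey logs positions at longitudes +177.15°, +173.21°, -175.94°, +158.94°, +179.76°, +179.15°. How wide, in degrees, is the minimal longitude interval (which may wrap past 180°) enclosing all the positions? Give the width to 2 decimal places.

Sort the longitudes: -175.94°, +158.94°, +173.21°, +177.15°, +179.15°, +179.76°.
Eastward gaps between consecutive values (wrapping around): 334.88°, 14.27°, 3.94°, 2.00°, 0.61°, 4.30°.
Largest gap = 334.88° ⇒ minimal covering band is its complement: 360° − 334.88° = 25.12°.
Band runs from +158.94° eastward to -175.94°, crossing the antimeridian.

25.12°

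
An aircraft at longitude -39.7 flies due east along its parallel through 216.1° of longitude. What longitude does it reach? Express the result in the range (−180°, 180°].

Start at -39.7°; shift +216.1° → +176.4°.
+176.4° already lies in (−180°, 180°].

+176.4°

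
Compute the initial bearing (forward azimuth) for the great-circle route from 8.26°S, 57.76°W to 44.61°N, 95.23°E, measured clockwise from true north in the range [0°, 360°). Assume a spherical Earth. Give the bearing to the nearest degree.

28°

Δλ = 95.23 − -57.76 = 152.99°.
θ = atan2( sin Δλ · cos φ₂ , cos φ₁ · sin φ₂ − sin φ₁ · cos φ₂ · cos Δλ )
  = atan2(0.32331, 0.60387) = 28.164° → normalised to [0°, 360°): 28.164°.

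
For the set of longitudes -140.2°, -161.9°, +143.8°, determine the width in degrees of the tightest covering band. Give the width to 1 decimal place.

76.0°

Sort the longitudes: -161.9°, -140.2°, +143.8°.
Eastward gaps between consecutive values (wrapping around): 21.7°, 284.0°, 54.3°.
Largest gap = 284.0° ⇒ minimal covering band is its complement: 360° − 284.0° = 76.0°.
Band runs from +143.8° eastward to -140.2°, crossing the antimeridian.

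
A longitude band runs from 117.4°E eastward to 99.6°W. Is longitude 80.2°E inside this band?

No

Band width going east from +117.4° to -99.6°: ((-99.6 − 117.4) mod 360) = 143.0°.
Offset of +80.2° east of the west edge: ((80.2 − 117.4) mod 360) = 322.8°.
322.8° > 143.0° ⇒ outside.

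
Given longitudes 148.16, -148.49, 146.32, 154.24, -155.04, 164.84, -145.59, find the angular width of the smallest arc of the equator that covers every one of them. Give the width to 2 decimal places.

68.09°

Sort the longitudes: -155.04°, -148.49°, -145.59°, +146.32°, +148.16°, +154.24°, +164.84°.
Eastward gaps between consecutive values (wrapping around): 6.55°, 2.90°, 291.91°, 1.84°, 6.08°, 10.60°, 40.12°.
Largest gap = 291.91° ⇒ minimal covering band is its complement: 360° − 291.91° = 68.09°.
Band runs from +146.32° eastward to -145.59°, crossing the antimeridian.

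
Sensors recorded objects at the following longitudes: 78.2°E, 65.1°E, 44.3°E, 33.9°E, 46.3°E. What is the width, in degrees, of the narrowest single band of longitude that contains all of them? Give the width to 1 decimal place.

44.3°

Sort the longitudes: +33.9°, +44.3°, +46.3°, +65.1°, +78.2°.
Eastward gaps between consecutive values (wrapping around): 10.4°, 2.0°, 18.8°, 13.1°, 315.7°.
Largest gap = 315.7° ⇒ minimal covering band is its complement: 360° − 315.7° = 44.3°.
Band runs from +33.9° eastward to +78.2°.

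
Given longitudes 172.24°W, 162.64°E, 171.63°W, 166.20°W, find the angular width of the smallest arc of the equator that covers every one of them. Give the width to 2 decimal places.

Sort the longitudes: -172.24°, -171.63°, -166.20°, +162.64°.
Eastward gaps between consecutive values (wrapping around): 0.61°, 5.43°, 328.84°, 25.12°.
Largest gap = 328.84° ⇒ minimal covering band is its complement: 360° − 328.84° = 31.16°.
Band runs from +162.64° eastward to -166.20°, crossing the antimeridian.

31.16°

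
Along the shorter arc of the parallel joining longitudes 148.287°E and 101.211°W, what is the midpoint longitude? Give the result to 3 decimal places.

156.462°W

Signed shortest Δλ from +148.287° to -101.211° is +110.502°.
Midpoint longitude = +148.287° + (+110.502°)/2 = +148.287° + 55.251° = +203.538°.
Normalise into (−180°, 180°]: -156.462°.
(The naïve average (+148.287 + -101.211)/2 = 23.538° is on the wrong side of the globe.)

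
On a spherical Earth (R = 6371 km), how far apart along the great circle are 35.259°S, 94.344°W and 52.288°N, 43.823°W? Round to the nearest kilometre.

10897 km

Δλ = -43.823 − -94.344 = 50.521°.
Δφ = 52.288 − -35.259 = 87.547°.
a = sin²(Δφ/2) + cos φ₁ · cos φ₂ · sin²(Δλ/2) = 0.569556.
c = 2·atan2(√a, √(1−a)) = 1.71036 rad → d = 6371·c ≈ 10896.71 km.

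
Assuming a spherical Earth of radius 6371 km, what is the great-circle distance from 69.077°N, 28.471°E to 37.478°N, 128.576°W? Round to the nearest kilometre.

Δλ = -128.576 − 28.471 = -157.047°.
Δφ = 37.478 − 69.077 = -31.599°.
a = sin²(Δφ/2) + cos φ₁ · cos φ₂ · sin²(Δλ/2) = 0.346313.
c = 2·atan2(√a, √(1−a)) = 1.25836 rad → d = 6371·c ≈ 8017.04 km.

8017 km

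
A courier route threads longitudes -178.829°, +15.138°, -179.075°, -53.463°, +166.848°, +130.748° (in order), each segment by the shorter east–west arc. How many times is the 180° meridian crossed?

3

Leg 1: -178.829° → +15.138°, shortest Δλ = -166.033° (west) — crosses 180°.
Leg 2: +15.138° → -179.075°, shortest Δλ = 165.787° (east) — crosses 180°.
Leg 3: -179.075° → -53.463°, shortest Δλ = 125.612° (east) — does not cross 180°.
Leg 4: -53.463° → +166.848°, shortest Δλ = -139.689° (west) — crosses 180°.
Leg 5: +166.848° → +130.748°, shortest Δλ = -36.1° (west) — does not cross 180°.
Total crossings: 3.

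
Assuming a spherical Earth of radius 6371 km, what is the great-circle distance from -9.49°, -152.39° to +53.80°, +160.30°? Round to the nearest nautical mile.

4492 nmi

Δλ = 160.30 − -152.39 = 312.69°; wrapped into (−180°, 180°]: -47.31°.
Δφ = 53.80 − -9.49 = 63.29°.
a = sin²(Δφ/2) + cos φ₁ · cos φ₂ · sin²(Δλ/2) = 0.369040.
c = 2·atan2(√a, √(1−a)) = 1.30578 rad → d = 6371·c ≈ 8319.15 km ≈ 4491.98 nmi.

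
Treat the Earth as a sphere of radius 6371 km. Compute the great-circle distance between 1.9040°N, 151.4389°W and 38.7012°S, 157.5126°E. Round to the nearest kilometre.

6893 km

Δλ = 157.5126 − -151.4389 = 308.9515°; wrapped into (−180°, 180°]: -51.0485°.
Δφ = -38.7012 − 1.9040 = -40.6052°.
a = sin²(Δφ/2) + cos φ₁ · cos φ₂ · sin²(Δλ/2) = 0.265213.
c = 2·atan2(√a, √(1−a)) = 1.08199 rad → d = 6371·c ≈ 6893.35 km.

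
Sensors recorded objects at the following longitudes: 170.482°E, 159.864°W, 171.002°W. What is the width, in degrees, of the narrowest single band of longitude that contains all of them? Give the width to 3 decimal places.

Sort the longitudes: -171.002°, -159.864°, +170.482°.
Eastward gaps between consecutive values (wrapping around): 11.138°, 330.346°, 18.516°.
Largest gap = 330.346° ⇒ minimal covering band is its complement: 360° − 330.346° = 29.654°.
Band runs from +170.482° eastward to -159.864°, crossing the antimeridian.

29.654°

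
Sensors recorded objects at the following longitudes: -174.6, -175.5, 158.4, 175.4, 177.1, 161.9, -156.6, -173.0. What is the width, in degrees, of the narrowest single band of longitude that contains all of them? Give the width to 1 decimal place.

Sort the longitudes: -175.5°, -174.6°, -173.0°, -156.6°, +158.4°, +161.9°, +175.4°, +177.1°.
Eastward gaps between consecutive values (wrapping around): 0.9°, 1.6°, 16.4°, 315.0°, 3.5°, 13.5°, 1.7°, 7.4°.
Largest gap = 315.0° ⇒ minimal covering band is its complement: 360° − 315.0° = 45.0°.
Band runs from +158.4° eastward to -156.6°, crossing the antimeridian.

45.0°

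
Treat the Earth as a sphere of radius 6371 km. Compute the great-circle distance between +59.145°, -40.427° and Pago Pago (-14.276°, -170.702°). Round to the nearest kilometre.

Δλ = -170.702 − -40.427 = -130.275°.
Δφ = -14.276 − 59.145 = -73.421°.
a = sin²(Δφ/2) + cos φ₁ · cos φ₂ · sin²(Δλ/2) = 0.766500.
c = 2·atan2(√a, √(1−a)) = 2.13294 rad → d = 6371·c ≈ 13588.95 km.

13589 km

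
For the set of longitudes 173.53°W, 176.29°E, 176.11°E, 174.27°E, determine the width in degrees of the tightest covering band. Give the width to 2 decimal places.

Sort the longitudes: -173.53°, +174.27°, +176.11°, +176.29°.
Eastward gaps between consecutive values (wrapping around): 347.80°, 1.84°, 0.18°, 10.18°.
Largest gap = 347.80° ⇒ minimal covering band is its complement: 360° − 347.80° = 12.20°.
Band runs from +174.27° eastward to -173.53°, crossing the antimeridian.

12.20°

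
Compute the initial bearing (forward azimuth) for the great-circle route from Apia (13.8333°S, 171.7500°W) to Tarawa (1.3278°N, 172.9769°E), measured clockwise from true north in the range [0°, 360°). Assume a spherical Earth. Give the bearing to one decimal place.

Δλ = 172.9769 − -171.7500 = 344.7269°; wrapped into (−180°, 180°]: -15.2731°.
θ = atan2( sin Δλ · cos φ₂ , cos φ₁ · sin φ₂ − sin φ₁ · cos φ₂ · cos Δλ )
  = atan2(-0.26335, 0.25309) = -46.138° → normalised to [0°, 360°): 313.862°.

313.9°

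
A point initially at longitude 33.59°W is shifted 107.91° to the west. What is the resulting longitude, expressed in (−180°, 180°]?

Start at -33.59°; shift −107.91° → -141.50°.
-141.50° already lies in (−180°, 180°].

141.50°W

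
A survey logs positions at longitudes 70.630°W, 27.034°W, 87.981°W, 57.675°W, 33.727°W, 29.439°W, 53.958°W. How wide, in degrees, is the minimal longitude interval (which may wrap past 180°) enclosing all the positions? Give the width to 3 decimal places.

60.947°

Sort the longitudes: -87.981°, -70.630°, -57.675°, -53.958°, -33.727°, -29.439°, -27.034°.
Eastward gaps between consecutive values (wrapping around): 17.351°, 12.955°, 3.717°, 20.231°, 4.288°, 2.405°, 299.053°.
Largest gap = 299.053° ⇒ minimal covering band is its complement: 360° − 299.053° = 60.947°.
Band runs from -87.981° eastward to -27.034°.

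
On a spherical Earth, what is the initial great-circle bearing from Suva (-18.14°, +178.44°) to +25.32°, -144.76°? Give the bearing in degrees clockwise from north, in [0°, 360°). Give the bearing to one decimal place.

Δλ = -144.76 − 178.44 = -323.20°; wrapped into (−180°, 180°]: 36.80°.
θ = atan2( sin Δλ · cos φ₂ , cos φ₁ · sin φ₂ − sin φ₁ · cos φ₂ · cos Δλ )
  = atan2(0.54148, 0.63177) = 40.599° → normalised to [0°, 360°): 40.599°.

40.6°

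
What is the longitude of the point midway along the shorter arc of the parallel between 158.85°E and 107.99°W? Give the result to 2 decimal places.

154.57°W

Signed shortest Δλ from +158.85° to -107.99° is +93.16°.
Midpoint longitude = +158.85° + (+93.16°)/2 = +158.85° + 46.58° = +205.43°.
Normalise into (−180°, 180°]: -154.57°.
(The naïve average (+158.85 + -107.99)/2 = 25.43° is on the wrong side of the globe.)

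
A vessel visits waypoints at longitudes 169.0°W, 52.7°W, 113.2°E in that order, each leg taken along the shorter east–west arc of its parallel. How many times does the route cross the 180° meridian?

0

Leg 1: -169.0° → -52.7°, shortest Δλ = 116.3° (east) — does not cross 180°.
Leg 2: -52.7° → +113.2°, shortest Δλ = 165.9° (east) — does not cross 180°.
Total crossings: 0.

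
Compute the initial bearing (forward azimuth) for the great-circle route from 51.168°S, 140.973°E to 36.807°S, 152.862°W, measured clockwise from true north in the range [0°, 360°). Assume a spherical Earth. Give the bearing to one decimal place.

Δλ = -152.862 − 140.973 = -293.835°; wrapped into (−180°, 180°]: 66.165°.
θ = atan2( sin Δλ · cos φ₂ , cos φ₁ · sin φ₂ − sin φ₁ · cos φ₂ · cos Δλ )
  = atan2(0.73237, -0.12363) = 99.582° → normalised to [0°, 360°): 99.582°.

99.6°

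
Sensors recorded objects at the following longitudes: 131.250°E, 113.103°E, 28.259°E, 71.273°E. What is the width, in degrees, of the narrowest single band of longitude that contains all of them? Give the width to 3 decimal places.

102.991°

Sort the longitudes: +28.259°, +71.273°, +113.103°, +131.250°.
Eastward gaps between consecutive values (wrapping around): 43.014°, 41.830°, 18.147°, 257.009°.
Largest gap = 257.009° ⇒ minimal covering band is its complement: 360° − 257.009° = 102.991°.
Band runs from +28.259° eastward to +131.250°.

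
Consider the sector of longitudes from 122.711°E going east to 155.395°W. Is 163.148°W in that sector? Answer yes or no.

Yes

Band width going east from +122.711° to -155.395°: ((-155.395 − 122.711) mod 360) = 81.894°.
Offset of -163.148° east of the west edge: ((-163.148 − 122.711) mod 360) = 74.141°.
74.141° ≤ 81.894° ⇒ inside.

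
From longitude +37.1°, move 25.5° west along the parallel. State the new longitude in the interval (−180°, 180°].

Start at +37.1°; shift −25.5° → +11.6°.
+11.6° already lies in (−180°, 180°].

+11.6°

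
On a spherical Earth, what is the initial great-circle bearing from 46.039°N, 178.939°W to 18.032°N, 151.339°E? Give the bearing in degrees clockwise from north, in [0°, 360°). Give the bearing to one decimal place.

231.2°

Δλ = 151.339 − -178.939 = 330.278°; wrapped into (−180°, 180°]: -29.722°.
θ = atan2( sin Δλ · cos φ₂ , cos φ₁ · sin φ₂ − sin φ₁ · cos φ₂ · cos Δλ )
  = atan2(-0.47144, -0.37953) = -128.836° → normalised to [0°, 360°): 231.164°.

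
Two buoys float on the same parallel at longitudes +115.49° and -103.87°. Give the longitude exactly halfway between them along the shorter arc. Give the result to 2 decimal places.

Signed shortest Δλ from +115.49° to -103.87° is +140.64°.
Midpoint longitude = +115.49° + (+140.64°)/2 = +115.49° + 70.32° = +185.81°.
Normalise into (−180°, 180°]: -174.19°.
(The naïve average (+115.49 + -103.87)/2 = 5.81° is on the wrong side of the globe.)

-174.19°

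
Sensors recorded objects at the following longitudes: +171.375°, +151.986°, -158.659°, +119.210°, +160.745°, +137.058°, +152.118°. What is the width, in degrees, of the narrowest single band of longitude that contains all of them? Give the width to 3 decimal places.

Sort the longitudes: -158.659°, +119.210°, +137.058°, +151.986°, +152.118°, +160.745°, +171.375°.
Eastward gaps between consecutive values (wrapping around): 277.869°, 17.848°, 14.928°, 0.132°, 8.627°, 10.630°, 29.966°.
Largest gap = 277.869° ⇒ minimal covering band is its complement: 360° − 277.869° = 82.131°.
Band runs from +119.210° eastward to -158.659°, crossing the antimeridian.

82.131°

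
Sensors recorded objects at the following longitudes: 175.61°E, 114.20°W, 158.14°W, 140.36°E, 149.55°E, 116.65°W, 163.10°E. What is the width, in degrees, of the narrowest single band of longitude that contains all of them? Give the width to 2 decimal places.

105.44°

Sort the longitudes: -158.14°, -116.65°, -114.20°, +140.36°, +149.55°, +163.10°, +175.61°.
Eastward gaps between consecutive values (wrapping around): 41.49°, 2.45°, 254.56°, 9.19°, 13.55°, 12.51°, 26.25°.
Largest gap = 254.56° ⇒ minimal covering band is its complement: 360° − 254.56° = 105.44°.
Band runs from +140.36° eastward to -114.20°, crossing the antimeridian.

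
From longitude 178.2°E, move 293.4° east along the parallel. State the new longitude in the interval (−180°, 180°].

111.6°E

Start at +178.2°; shift +293.4° → +471.6°.
+471.6° lies outside (−180°, 180°]; subtract 360° → +111.6°.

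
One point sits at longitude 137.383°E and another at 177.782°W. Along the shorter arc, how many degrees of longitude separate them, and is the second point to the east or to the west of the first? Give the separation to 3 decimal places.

Raw difference: -177.782 − 137.383 = -315.165°.
Normalise into (−180°, 180°]: -315.165° + 360° = 44.835°.
Positive ⇒ the second point lies to the east; separation 44.835°.

44.835° east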